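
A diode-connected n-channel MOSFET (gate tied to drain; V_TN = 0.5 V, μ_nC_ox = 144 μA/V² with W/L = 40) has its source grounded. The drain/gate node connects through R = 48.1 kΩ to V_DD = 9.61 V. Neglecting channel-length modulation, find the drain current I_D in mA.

With gate tied to drain, V_GS = V_DS ≥ V_GS − V_TN, so the device is in saturation.
k_n = μ_nC_ox · (W/L) = 5.76 mA/V².
KCL at the drain: ½ k_n (V_GS − V_TN)² = (V_DD − V_GS)/R.
Let x = V_GS − 0.5. Then 139 x² + x − 9.11 = 0, giving x = 0.253 V (positive root), so V_GS = 0.753 V.
I_D = (V_DD − V_GS)/R = (9.61 − 0.753) / 48.1 = 0.184 mA.

I_D = 0.184 mA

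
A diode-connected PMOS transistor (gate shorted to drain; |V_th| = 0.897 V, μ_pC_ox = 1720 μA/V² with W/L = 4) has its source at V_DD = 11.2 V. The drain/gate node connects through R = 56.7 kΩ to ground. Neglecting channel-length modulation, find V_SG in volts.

V_SG = 1.12 V

With gate tied to drain, V_SG = V_SD ≥ V_SG − |V_th|, so the device is in saturation.
k_p = μ_pC_ox · (W/L) = 6.88 mA/V².
KCL at the drain: ½ k_p (V_SG − |V_th|)² = (V_DD − V_SG)/R.
Let x = V_SG − 0.897. Then 195 x² + x − 10.3 = 0, giving x = 0.227 V (positive root), so V_SG = 1.12 V.
I_D = (V_DD − V_SG)/R = (11.2 − 1.12) / 56.7 = 0.178 mA.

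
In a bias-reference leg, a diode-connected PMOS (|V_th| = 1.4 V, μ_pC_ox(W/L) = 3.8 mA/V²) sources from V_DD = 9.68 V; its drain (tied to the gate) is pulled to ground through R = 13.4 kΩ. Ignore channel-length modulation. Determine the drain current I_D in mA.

With gate tied to drain, V_SG = V_SD ≥ V_SG − |V_th|, so the device is in saturation.
KCL at the drain: ½ k_p (V_SG − |V_th|)² = (V_DD − V_SG)/R.
Let x = V_SG − 1.4. Then 25.5 x² + x − 8.28 = 0, giving x = 0.551 V (positive root), so V_SG = 1.95 V.
I_D = (V_DD − V_SG)/R = (9.68 − 1.95) / 13.4 = 0.577 mA.

I_D = 0.577 mA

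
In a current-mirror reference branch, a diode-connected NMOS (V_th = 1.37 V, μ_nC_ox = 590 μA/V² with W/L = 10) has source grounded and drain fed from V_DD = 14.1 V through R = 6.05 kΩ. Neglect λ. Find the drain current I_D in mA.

With gate tied to drain, V_GS = V_DS ≥ V_GS − V_th, so the device is in saturation.
k_n = μ_nC_ox · (W/L) = 5.9 mA/V².
KCL at the drain: ½ k_n (V_GS − V_th)² = (V_DD − V_GS)/R.
Let x = V_GS − 1.37. Then 17.8 x² + x − 12.73 = 0, giving x = 0.817 V (positive root), so V_GS = 2.19 V.
I_D = (V_DD − V_GS)/R = (14.1 − 2.19) / 6.05 = 1.97 mA.

I_D = 1.97 mA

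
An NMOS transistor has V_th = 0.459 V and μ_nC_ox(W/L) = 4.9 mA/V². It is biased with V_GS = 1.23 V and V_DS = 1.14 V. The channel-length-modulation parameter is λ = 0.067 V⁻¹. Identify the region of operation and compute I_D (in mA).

Saturation; I_D = 1.57 mA

V_ov = V_GS − V_th = 1.23 − 0.459 = 0.771 V.
Since V_DS = 1.14 V ≥ V_ov = 0.771 V, the device is in saturation.
I_D = ½ k_n V_ov² (1 + λ V_DS) = 0.5 × 4.9 × 0.771² × (1 + 0.067 × 1.14) = 1.57 mA.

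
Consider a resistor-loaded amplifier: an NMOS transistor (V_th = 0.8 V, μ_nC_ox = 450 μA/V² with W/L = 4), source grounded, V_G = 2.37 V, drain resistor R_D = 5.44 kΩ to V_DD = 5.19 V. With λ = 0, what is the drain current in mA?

I_D = 0.889 mA

V_GS = V_G = 2.37 V, so V_ov = 2.37 − 0.8 = 1.57 V.
k_n = μ_nC_ox · (W/L) = 1.8 mA/V².
Assume saturation: I_D = ½ k_n V_ov² = 0.5 × 1.8 × 1.57² = 2.22 mA, giving V_DS = V_DD − I_D R_D = 5.19 − 2.22 × 5.44 = -6.88 V.
But -6.88 V < V_ov = 1.57 V, so the device is actually in triode.
In triode I_D = k_n[V_ov V_DS − ½ V_DS²] and I_D = (V_DD − V_DS)/R_D. Equating: 4.9 V_DS² − 16.37 V_DS + 5.19 = 0, giving V_DS = 0.355 V (the root below V_ov).
I_D = (5.19 − 0.355) / 5.44 = 0.889 mA.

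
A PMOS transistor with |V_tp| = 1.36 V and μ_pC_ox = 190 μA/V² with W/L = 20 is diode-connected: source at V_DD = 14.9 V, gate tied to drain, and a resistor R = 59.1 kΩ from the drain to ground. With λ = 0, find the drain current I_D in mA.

With gate tied to drain, V_SG = V_SD ≥ V_SG − |V_tp|, so the device is in saturation.
k_p = μ_pC_ox · (W/L) = 3.8 mA/V².
KCL at the drain: ½ k_p (V_SG − |V_tp|)² = (V_DD − V_SG)/R.
Let x = V_SG − 1.36. Then 112 x² + x − 13.54 = 0, giving x = 0.343 V (positive root), so V_SG = 1.7 V.
I_D = (V_DD − V_SG)/R = (14.9 − 1.7) / 59.1 = 0.223 mA.

I_D = 0.223 mA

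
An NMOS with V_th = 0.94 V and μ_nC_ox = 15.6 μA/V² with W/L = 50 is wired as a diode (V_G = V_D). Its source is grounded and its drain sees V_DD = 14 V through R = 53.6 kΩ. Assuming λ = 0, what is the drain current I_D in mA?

I_D = 0.229 mA

With gate tied to drain, V_GS = V_DS ≥ V_GS − V_th, so the device is in saturation.
k_n = μ_nC_ox · (W/L) = 0.78 mA/V².
KCL at the drain: ½ k_n (V_GS − V_th)² = (V_DD − V_GS)/R.
Let x = V_GS − 0.94. Then 20.9 x² + x − 13.06 = 0, giving x = 0.767 V (positive root), so V_GS = 1.71 V.
I_D = (V_DD − V_GS)/R = (14 − 1.71) / 53.6 = 0.229 mA.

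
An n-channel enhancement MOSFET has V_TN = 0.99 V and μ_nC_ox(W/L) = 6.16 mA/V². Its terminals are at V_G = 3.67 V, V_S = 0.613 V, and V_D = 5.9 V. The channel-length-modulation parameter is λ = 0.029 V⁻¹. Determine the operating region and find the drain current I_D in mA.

V_GS = V_G − V_S = 3.67 − 0.613 = 3.06 V; V_DS = V_D − V_S = 5.9 − 0.613 = 5.29 V.
V_ov = V_GS − V_TN = 3.06 − 0.99 = 2.07 V.
Since V_DS = 5.29 V ≥ V_ov = 2.07 V, the device is in saturation.
I_D = ½ k_n V_ov² (1 + λ V_DS) = 0.5 × 6.16 × 2.07² × (1 + 0.029 × 5.29) = 15.2 mA.

Saturation; I_D = 15.2 mA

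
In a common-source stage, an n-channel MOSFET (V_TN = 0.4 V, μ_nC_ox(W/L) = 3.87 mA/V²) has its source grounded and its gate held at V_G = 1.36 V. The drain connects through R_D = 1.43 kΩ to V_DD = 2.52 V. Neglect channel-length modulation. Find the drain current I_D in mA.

I_D = 1.40 mA

V_GS = V_G = 1.36 V, so V_ov = 1.36 − 0.4 = 0.96 V.
Assume saturation: I_D = ½ k_n V_ov² = 0.5 × 3.87 × 0.96² = 1.78 mA, giving V_DS = V_DD − I_D R_D = 2.52 − 1.78 × 1.43 = -0.0301 V.
But -0.0301 V < V_ov = 0.96 V, so the device is actually in triode.
In triode I_D = k_n[V_ov V_DS − ½ V_DS²] and I_D = (V_DD − V_DS)/R_D. Equating: 2.77 V_DS² − 6.313 V_DS + 2.52 = 0, giving V_DS = 0.516 V (the root below V_ov).
I_D = (2.52 − 0.516) / 1.43 = 1.4 mA.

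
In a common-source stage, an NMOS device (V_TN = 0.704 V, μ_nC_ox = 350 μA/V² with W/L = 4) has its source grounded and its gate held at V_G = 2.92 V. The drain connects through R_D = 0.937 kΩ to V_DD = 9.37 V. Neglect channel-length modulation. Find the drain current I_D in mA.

V_GS = V_G = 2.92 V, so V_ov = 2.92 − 0.704 = 2.22 V.
k_n = μ_nC_ox · (W/L) = 1.4 mA/V².
Assume saturation: I_D = ½ k_n V_ov² = 0.5 × 1.4 × 2.22² = 3.44 mA, giving V_DS = V_DD − I_D R_D = 9.37 − 3.44 × 0.937 = 6.15 V.
V_DS = 6.15 V ≥ V_ov = 2.22 V, confirming saturation.

I_D = 3.44 mA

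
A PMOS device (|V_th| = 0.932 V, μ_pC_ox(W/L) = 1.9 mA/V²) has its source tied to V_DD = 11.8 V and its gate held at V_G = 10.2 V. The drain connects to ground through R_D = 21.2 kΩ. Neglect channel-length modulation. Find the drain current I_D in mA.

I_D = 0.424 mA

V_SG = V_DD − V_G = 11.8 − 10.2 = 1.6 V, so V_ov = 1.6 − 0.932 = 0.668 V.
Assume saturation: I_D = ½ k_p V_ov² = 0.5 × 1.9 × 0.668² = 0.424 mA, giving V_SD = V_DD − I_D R_D = 11.8 − 0.424 × 21.2 = 2.81 V.
V_SD = 2.81 V ≥ V_ov = 0.668 V, confirming saturation.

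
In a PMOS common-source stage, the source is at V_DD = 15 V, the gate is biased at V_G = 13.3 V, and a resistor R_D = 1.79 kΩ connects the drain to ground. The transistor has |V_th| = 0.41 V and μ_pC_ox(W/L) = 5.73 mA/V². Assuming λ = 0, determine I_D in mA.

I_D = 4.77 mA

V_SG = V_DD − V_G = 15 − 13.3 = 1.7 V, so V_ov = 1.7 − 0.41 = 1.29 V.
Assume saturation: I_D = ½ k_p V_ov² = 0.5 × 5.73 × 1.29² = 4.77 mA, giving V_SD = V_DD − I_D R_D = 15 − 4.77 × 1.79 = 6.47 V.
V_SD = 6.47 V ≥ V_ov = 1.29 V, confirming saturation.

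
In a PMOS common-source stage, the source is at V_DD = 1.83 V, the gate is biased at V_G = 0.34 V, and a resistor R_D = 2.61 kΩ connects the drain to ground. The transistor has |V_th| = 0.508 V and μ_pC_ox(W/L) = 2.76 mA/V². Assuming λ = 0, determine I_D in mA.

V_SG = V_DD − V_G = 1.83 − 0.34 = 1.49 V, so V_ov = 1.49 − 0.508 = 0.982 V.
Assume saturation: I_D = ½ k_p V_ov² = 0.5 × 2.76 × 0.982² = 1.33 mA, giving V_SD = V_DD − I_D R_D = 1.83 − 1.33 × 2.61 = -1.64 V.
But -1.64 V < V_ov = 0.982 V, so the device is actually in triode.
In triode I_D = k_p[V_ov V_SD − ½ V_SD²] and I_D = (V_DD − V_SD)/R_D. Equating: 3.6 V_SD² − 8.074 V_SD + 1.83 = 0, giving V_SD = 0.256 V (the root below V_ov).
I_D = (1.83 − 0.256) / 2.61 = 0.603 mA.

I_D = 0.603 mA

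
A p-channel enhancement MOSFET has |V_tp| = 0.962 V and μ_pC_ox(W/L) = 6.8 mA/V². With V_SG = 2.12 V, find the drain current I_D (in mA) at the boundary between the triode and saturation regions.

I_D = 4.56 mA

At the boundary V_SD = V_ov = V_SG − |V_tp| = 2.12 − 0.962 = 1.16 V.
I_D = ½ k_p V_ov² = 0.5 × 6.8 × 1.16² = 4.56 mA.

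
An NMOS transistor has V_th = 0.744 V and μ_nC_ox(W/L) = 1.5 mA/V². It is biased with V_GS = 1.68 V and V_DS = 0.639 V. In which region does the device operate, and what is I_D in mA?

Triode; I_D = 0.591 mA

V_ov = V_GS − V_th = 1.68 − 0.744 = 0.936 V.
Since V_DS = 0.639 V < V_ov = 0.936 V, the device is in the triode region.
I_D = k_n [V_ov · V_DS − ½ V_DS²] = 1.5 × [0.936 × 0.639 − 0.5 × 0.639²] = 0.591 mA.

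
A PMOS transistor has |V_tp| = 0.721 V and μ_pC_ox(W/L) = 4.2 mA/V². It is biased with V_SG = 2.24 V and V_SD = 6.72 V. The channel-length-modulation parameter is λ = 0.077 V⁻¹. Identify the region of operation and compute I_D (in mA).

V_ov = V_SG − |V_tp| = 2.24 − 0.721 = 1.52 V.
Since V_SD = 6.72 V ≥ V_ov = 1.52 V, the device is in saturation.
I_D = ½ k_p V_ov² (1 + λ V_SD) = 0.5 × 4.2 × 1.52² × (1 + 0.077 × 6.72) = 7.35 mA.

Saturation; I_D = 7.35 mA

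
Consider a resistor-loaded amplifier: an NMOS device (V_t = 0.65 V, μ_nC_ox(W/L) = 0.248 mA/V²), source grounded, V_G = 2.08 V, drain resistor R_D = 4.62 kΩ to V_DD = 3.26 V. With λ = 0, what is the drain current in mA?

I_D = 0.254 mA

V_GS = V_G = 2.08 V, so V_ov = 2.08 − 0.65 = 1.43 V.
Assume saturation: I_D = ½ k_n V_ov² = 0.5 × 0.248 × 1.43² = 0.254 mA, giving V_DS = V_DD − I_D R_D = 3.26 − 0.254 × 4.62 = 2.09 V.
V_DS = 2.09 V ≥ V_ov = 1.43 V, confirming saturation.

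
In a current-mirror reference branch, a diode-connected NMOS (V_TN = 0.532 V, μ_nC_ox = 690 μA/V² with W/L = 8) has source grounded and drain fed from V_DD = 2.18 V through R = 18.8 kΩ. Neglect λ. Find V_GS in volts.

V_GS = 0.701 V

With gate tied to drain, V_GS = V_DS ≥ V_GS − V_TN, so the device is in saturation.
k_n = μ_nC_ox · (W/L) = 5.52 mA/V².
KCL at the drain: ½ k_n (V_GS − V_TN)² = (V_DD − V_GS)/R.
Let x = V_GS − 0.532. Then 51.9 x² + x − 1.648 = 0, giving x = 0.169 V (positive root), so V_GS = 0.701 V.
I_D = (V_DD − V_GS)/R = (2.18 − 0.701) / 18.8 = 0.0787 mA.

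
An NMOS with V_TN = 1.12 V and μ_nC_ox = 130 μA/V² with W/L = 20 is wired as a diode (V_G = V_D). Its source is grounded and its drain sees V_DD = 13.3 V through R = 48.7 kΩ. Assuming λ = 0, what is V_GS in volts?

With gate tied to drain, V_GS = V_DS ≥ V_GS − V_TN, so the device is in saturation.
k_n = μ_nC_ox · (W/L) = 2.6 mA/V².
KCL at the drain: ½ k_n (V_GS − V_TN)² = (V_DD − V_GS)/R.
Let x = V_GS − 1.12. Then 63.3 x² + x − 12.18 = 0, giving x = 0.431 V (positive root), so V_GS = 1.55 V.
I_D = (V_DD − V_GS)/R = (13.3 − 1.55) / 48.7 = 0.241 mA.

V_GS = 1.55 V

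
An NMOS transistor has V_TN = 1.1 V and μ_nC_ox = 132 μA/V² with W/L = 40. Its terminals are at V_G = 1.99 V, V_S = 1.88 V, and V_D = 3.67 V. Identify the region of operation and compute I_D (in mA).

Cutoff; I_D = 0 mA

V_GS = V_G − V_S = 1.99 − 1.88 = 0.11 V; V_DS = V_D − V_S = 3.67 − 1.88 = 1.79 V.
V_GS = 0.11 V < V_TN = 1.1 V, so the transistor is in cutoff.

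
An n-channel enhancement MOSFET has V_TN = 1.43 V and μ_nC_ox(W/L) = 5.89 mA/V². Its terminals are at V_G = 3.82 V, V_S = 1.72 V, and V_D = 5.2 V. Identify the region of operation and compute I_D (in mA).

V_GS = V_G − V_S = 3.82 − 1.72 = 2.1 V; V_DS = V_D − V_S = 5.2 − 1.72 = 3.48 V.
V_ov = V_GS − V_TN = 2.1 − 1.43 = 0.67 V.
Since V_DS = 3.48 V ≥ V_ov = 0.67 V, the device is in saturation.
I_D = ½ k_n V_ov² = 0.5 × 5.89 × 0.67² = 1.32 mA.

Saturation; I_D = 1.32 mA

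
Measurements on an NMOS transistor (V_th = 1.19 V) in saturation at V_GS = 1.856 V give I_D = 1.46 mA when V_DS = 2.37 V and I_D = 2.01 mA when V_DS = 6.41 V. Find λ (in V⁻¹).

λ = 0.120 V⁻¹

With V_GS fixed, I_D ∝ (1 + λ V_DS) in saturation, so I_D2/I_D1 = (1 + λ V_DS2)/(1 + λ V_DS1).
2.01/1.46 = 1.377 = (1 + 6.41 λ)/(1 + 2.37 λ).
Solving: λ (I_D1 V_DS2 − I_D2 V_DS1) = I_D2 − I_D1, so λ = (2.01 − 1.46) / (1.46 × 6.41 − 2.01 × 2.37) = 0.55 / 4.59 = 0.12 V⁻¹.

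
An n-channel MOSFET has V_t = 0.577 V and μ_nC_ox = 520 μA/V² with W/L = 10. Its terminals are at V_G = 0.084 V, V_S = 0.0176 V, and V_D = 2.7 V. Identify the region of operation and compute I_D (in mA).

V_GS = V_G − V_S = 0.084 − 0.0176 = 0.0664 V; V_DS = V_D − V_S = 2.7 − 0.0176 = 2.68 V.
V_GS = 0.0664 V < V_t = 0.577 V, so the transistor is in cutoff.

Cutoff; I_D = 0 mA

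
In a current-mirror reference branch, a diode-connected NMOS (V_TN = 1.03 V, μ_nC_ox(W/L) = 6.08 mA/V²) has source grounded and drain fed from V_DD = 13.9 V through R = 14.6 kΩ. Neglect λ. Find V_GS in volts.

With gate tied to drain, V_GS = V_DS ≥ V_GS − V_TN, so the device is in saturation.
KCL at the drain: ½ k_n (V_GS − V_TN)² = (V_DD − V_GS)/R.
Let x = V_GS − 1.03. Then 44.4 x² + x − 12.87 = 0, giving x = 0.527 V (positive root), so V_GS = 1.56 V.
I_D = (V_DD − V_GS)/R = (13.9 − 1.56) / 14.6 = 0.845 mA.

V_GS = 1.56 V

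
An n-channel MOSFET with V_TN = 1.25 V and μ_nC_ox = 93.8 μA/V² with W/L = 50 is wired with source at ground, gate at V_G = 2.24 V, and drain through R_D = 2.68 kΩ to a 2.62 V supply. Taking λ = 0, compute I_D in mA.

V_GS = V_G = 2.24 V, so V_ov = 2.24 − 1.25 = 0.99 V.
k_n = μ_nC_ox · (W/L) = 4.69 mA/V².
Assume saturation: I_D = ½ k_n V_ov² = 0.5 × 4.69 × 0.99² = 2.3 mA, giving V_DS = V_DD − I_D R_D = 2.62 − 2.3 × 2.68 = -3.54 V.
But -3.54 V < V_ov = 0.99 V, so the device is actually in triode.
In triode I_D = k_n[V_ov V_DS − ½ V_DS²] and I_D = (V_DD − V_DS)/R_D. Equating: 6.28 V_DS² − 13.44 V_DS + 2.62 = 0, giving V_DS = 0.217 V (the root below V_ov).
I_D = (2.62 − 0.217) / 2.68 = 0.897 mA.

I_D = 0.897 mA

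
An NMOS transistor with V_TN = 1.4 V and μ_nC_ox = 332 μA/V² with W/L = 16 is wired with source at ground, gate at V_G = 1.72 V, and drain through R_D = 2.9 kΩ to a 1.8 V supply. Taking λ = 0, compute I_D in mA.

I_D = 0.272 mA

V_GS = V_G = 1.72 V, so V_ov = 1.72 − 1.4 = 0.32 V.
k_n = μ_nC_ox · (W/L) = 5.312 mA/V².
Assume saturation: I_D = ½ k_n V_ov² = 0.5 × 5.312 × 0.32² = 0.272 mA, giving V_DS = V_DD − I_D R_D = 1.8 − 0.272 × 2.9 = 1.01 V.
V_DS = 1.01 V ≥ V_ov = 0.32 V, confirming saturation.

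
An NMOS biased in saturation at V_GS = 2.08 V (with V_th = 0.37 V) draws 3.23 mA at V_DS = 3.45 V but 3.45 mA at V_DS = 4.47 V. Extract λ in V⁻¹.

λ = 0.0868 V⁻¹

With V_GS fixed, I_D ∝ (1 + λ V_DS) in saturation, so I_D2/I_D1 = (1 + λ V_DS2)/(1 + λ V_DS1).
3.45/3.23 = 1.068 = (1 + 4.47 λ)/(1 + 3.45 λ).
Solving: λ (I_D1 V_DS2 − I_D2 V_DS1) = I_D2 − I_D1, so λ = (3.45 − 3.23) / (3.23 × 4.47 − 3.45 × 3.45) = 0.22 / 2.54 = 0.0868 V⁻¹.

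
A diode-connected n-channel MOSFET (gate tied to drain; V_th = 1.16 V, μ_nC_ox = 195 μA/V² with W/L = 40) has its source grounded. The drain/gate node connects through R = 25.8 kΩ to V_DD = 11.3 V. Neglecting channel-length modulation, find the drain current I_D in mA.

With gate tied to drain, V_GS = V_DS ≥ V_GS − V_th, so the device is in saturation.
k_n = μ_nC_ox · (W/L) = 7.8 mA/V².
KCL at the drain: ½ k_n (V_GS − V_th)² = (V_DD − V_GS)/R.
Let x = V_GS − 1.16. Then 101 x² + x − 10.14 = 0, giving x = 0.313 V (positive root), so V_GS = 1.47 V.
I_D = (V_DD − V_GS)/R = (11.3 − 1.47) / 25.8 = 0.381 mA.

I_D = 0.381 mA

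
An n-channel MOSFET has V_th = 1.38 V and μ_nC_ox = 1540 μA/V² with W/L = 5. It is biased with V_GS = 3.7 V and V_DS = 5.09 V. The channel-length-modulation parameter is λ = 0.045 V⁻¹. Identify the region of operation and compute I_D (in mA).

Saturation; I_D = 25.5 mA

k_n = μ_nC_ox · (W/L) = 7.7 mA/V².
V_ov = V_GS − V_th = 3.7 − 1.38 = 2.32 V.
Since V_DS = 5.09 V ≥ V_ov = 2.32 V, the device is in saturation.
I_D = ½ k_n V_ov² (1 + λ V_DS) = 0.5 × 7.7 × 2.32² × (1 + 0.045 × 5.09) = 25.5 mA.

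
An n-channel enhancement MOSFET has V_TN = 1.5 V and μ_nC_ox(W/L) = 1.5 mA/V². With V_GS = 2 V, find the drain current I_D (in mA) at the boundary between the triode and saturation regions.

I_D = 0.188 mA

At the boundary V_DS = V_ov = V_GS − V_TN = 2 − 1.5 = 0.5 V.
I_D = ½ k_n V_ov² = 0.5 × 1.5 × 0.5² = 0.188 mA.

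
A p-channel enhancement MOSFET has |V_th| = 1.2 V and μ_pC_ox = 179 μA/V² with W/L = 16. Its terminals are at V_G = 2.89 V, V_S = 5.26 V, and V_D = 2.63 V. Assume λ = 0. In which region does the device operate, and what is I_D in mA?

V_SG = V_S − V_G = 5.26 − 2.89 = 2.37 V; V_SD = V_S − V_D = 5.26 − 2.63 = 2.63 V.
k_p = μ_pC_ox · (W/L) = 2.864 mA/V².
V_ov = V_SG − |V_th| = 2.37 − 1.2 = 1.17 V.
Since V_SD = 2.63 V ≥ V_ov = 1.17 V, the device is in saturation.
I_D = ½ k_p V_ov² = 0.5 × 2.864 × 1.17² = 1.96 mA.

Saturation; I_D = 1.96 mA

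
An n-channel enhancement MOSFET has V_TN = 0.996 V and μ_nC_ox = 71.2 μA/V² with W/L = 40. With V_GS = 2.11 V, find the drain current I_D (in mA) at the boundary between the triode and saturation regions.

I_D = 1.77 mA

At the boundary V_DS = V_ov = V_GS − V_TN = 2.11 − 0.996 = 1.11 V.
k_n = μ_nC_ox · (W/L) = 2.848 mA/V².
I_D = ½ k_n V_ov² = 0.5 × 2.848 × 1.11² = 1.77 mA.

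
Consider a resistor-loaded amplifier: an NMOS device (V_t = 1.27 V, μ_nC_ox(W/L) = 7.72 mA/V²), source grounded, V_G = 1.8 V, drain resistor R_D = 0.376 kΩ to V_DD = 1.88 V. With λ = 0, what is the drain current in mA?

I_D = 1.08 mA

V_GS = V_G = 1.8 V, so V_ov = 1.8 − 1.27 = 0.53 V.
Assume saturation: I_D = ½ k_n V_ov² = 0.5 × 7.72 × 0.53² = 1.08 mA, giving V_DS = V_DD − I_D R_D = 1.88 − 1.08 × 0.376 = 1.47 V.
V_DS = 1.47 V ≥ V_ov = 0.53 V, confirming saturation.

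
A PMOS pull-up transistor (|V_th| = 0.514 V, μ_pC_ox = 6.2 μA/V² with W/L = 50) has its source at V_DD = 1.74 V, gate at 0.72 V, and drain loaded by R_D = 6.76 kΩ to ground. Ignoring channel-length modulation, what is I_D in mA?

V_SG = V_DD − V_G = 1.74 − 0.72 = 1.02 V, so V_ov = 1.02 − 0.514 = 0.506 V.
k_p = μ_pC_ox · (W/L) = 0.31 mA/V².
Assume saturation: I_D = ½ k_p V_ov² = 0.5 × 0.31 × 0.506² = 0.0397 mA, giving V_SD = V_DD − I_D R_D = 1.74 − 0.0397 × 6.76 = 1.47 V.
V_SD = 1.47 V ≥ V_ov = 0.506 V, confirming saturation.

I_D = 0.0397 mA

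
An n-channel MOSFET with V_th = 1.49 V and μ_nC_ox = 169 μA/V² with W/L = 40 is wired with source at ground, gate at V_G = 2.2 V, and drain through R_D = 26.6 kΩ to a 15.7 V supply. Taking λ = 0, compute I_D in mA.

I_D = 0.585 mA

V_GS = V_G = 2.2 V, so V_ov = 2.2 − 1.49 = 0.71 V.
k_n = μ_nC_ox · (W/L) = 6.76 mA/V².
Assume saturation: I_D = ½ k_n V_ov² = 0.5 × 6.76 × 0.71² = 1.7 mA, giving V_DS = V_DD − I_D R_D = 15.7 − 1.7 × 26.6 = -29.6 V.
But -29.6 V < V_ov = 0.71 V, so the device is actually in triode.
In triode I_D = k_n[V_ov V_DS − ½ V_DS²] and I_D = (V_DD − V_DS)/R_D. Equating: 89.9 V_DS² − 128.7 V_DS + 15.7 = 0, giving V_DS = 0.135 V (the root below V_ov).
I_D = (15.7 − 0.135) / 26.6 = 0.585 mA.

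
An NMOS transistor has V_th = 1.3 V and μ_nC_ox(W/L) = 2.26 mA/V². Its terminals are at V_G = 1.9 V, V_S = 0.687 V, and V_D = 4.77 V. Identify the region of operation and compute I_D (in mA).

Cutoff; I_D = 0 mA

V_GS = V_G − V_S = 1.9 − 0.687 = 1.21 V; V_DS = V_D − V_S = 4.77 − 0.687 = 4.08 V.
V_GS = 1.21 V < V_th = 1.3 V, so the transistor is in cutoff.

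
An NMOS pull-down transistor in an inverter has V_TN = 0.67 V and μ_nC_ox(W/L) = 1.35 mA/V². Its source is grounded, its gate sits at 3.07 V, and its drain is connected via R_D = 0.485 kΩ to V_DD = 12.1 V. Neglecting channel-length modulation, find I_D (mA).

V_GS = V_G = 3.07 V, so V_ov = 3.07 − 0.67 = 2.4 V.
Assume saturation: I_D = ½ k_n V_ov² = 0.5 × 1.35 × 2.4² = 3.89 mA, giving V_DS = V_DD − I_D R_D = 12.1 − 3.89 × 0.485 = 10.2 V.
V_DS = 10.2 V ≥ V_ov = 2.4 V, confirming saturation.

I_D = 3.89 mA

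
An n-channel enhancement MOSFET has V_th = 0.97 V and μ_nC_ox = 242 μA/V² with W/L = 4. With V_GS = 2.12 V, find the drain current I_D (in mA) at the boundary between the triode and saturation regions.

I_D = 0.640 mA

At the boundary V_DS = V_ov = V_GS − V_th = 2.12 − 0.97 = 1.15 V.
k_n = μ_nC_ox · (W/L) = 0.968 mA/V².
I_D = ½ k_n V_ov² = 0.5 × 0.968 × 1.15² = 0.64 mA.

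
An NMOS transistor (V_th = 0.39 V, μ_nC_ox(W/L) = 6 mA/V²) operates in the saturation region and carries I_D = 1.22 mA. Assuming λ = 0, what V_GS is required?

V_GS = 1.03 V

In saturation I_D = ½ k_n (V_GS − V_th)², so V_GS − V_th = √(2 I_D / k_n) = √(2 × 1.22 / 6) = 0.638 V.
V_GS = 0.39 + 0.638 = 1.03 V.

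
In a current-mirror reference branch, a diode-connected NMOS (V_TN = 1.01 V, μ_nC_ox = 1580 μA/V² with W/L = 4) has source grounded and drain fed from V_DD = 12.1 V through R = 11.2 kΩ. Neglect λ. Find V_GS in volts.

With gate tied to drain, V_GS = V_DS ≥ V_GS − V_TN, so the device is in saturation.
k_n = μ_nC_ox · (W/L) = 6.32 mA/V².
KCL at the drain: ½ k_n (V_GS − V_TN)² = (V_DD − V_GS)/R.
Let x = V_GS − 1.01. Then 35.4 x² + x − 11.09 = 0, giving x = 0.546 V (positive root), so V_GS = 1.56 V.
I_D = (V_DD − V_GS)/R = (12.1 − 1.56) / 11.2 = 0.941 mA.

V_GS = 1.56 V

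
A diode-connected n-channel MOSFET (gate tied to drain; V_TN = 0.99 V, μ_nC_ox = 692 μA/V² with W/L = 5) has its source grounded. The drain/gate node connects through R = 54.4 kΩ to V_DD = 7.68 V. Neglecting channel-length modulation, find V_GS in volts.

V_GS = 1.25 V

With gate tied to drain, V_GS = V_DS ≥ V_GS − V_TN, so the device is in saturation.
k_n = μ_nC_ox · (W/L) = 3.46 mA/V².
KCL at the drain: ½ k_n (V_GS − V_TN)² = (V_DD − V_GS)/R.
Let x = V_GS − 0.99. Then 94.1 x² + x − 6.69 = 0, giving x = 0.261 V (positive root), so V_GS = 1.25 V.
I_D = (V_DD − V_GS)/R = (7.68 − 1.25) / 54.4 = 0.118 mA.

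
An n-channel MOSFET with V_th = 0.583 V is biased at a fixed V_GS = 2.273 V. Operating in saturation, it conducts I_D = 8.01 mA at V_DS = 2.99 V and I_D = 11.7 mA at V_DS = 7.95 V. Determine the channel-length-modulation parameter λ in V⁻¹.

λ = 0.129 V⁻¹

With V_GS fixed, I_D ∝ (1 + λ V_DS) in saturation, so I_D2/I_D1 = (1 + λ V_DS2)/(1 + λ V_DS1).
11.7/8.01 = 1.461 = (1 + 7.95 λ)/(1 + 2.99 λ).
Solving: λ (I_D1 V_DS2 − I_D2 V_DS1) = I_D2 − I_D1, so λ = (11.7 − 8.01) / (8.01 × 7.95 − 11.7 × 2.99) = 3.69 / 28.7 = 0.129 V⁻¹.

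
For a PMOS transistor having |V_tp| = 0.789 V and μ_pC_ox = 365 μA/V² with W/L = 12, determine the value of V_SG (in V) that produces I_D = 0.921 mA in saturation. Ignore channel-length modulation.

V_SG = 1.44 V

k_p = μ_pC_ox · (W/L) = 4.38 mA/V².
In saturation I_D = ½ k_p (V_SG − |V_tp|)², so V_SG − |V_tp| = √(2 I_D / k_p) = √(2 × 0.921 / 4.38) = 0.648 V.
V_SG = 0.789 + 0.648 = 1.44 V.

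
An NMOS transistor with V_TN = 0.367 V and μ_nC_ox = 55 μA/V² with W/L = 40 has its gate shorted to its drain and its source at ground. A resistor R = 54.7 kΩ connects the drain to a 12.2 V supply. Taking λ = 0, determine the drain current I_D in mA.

With gate tied to drain, V_GS = V_DS ≥ V_GS − V_TN, so the device is in saturation.
k_n = μ_nC_ox · (W/L) = 2.2 mA/V².
KCL at the drain: ½ k_n (V_GS − V_TN)² = (V_DD − V_GS)/R.
Let x = V_GS − 0.367. Then 60.2 x² + x − 11.83 = 0, giving x = 0.435 V (positive root), so V_GS = 0.802 V.
I_D = (V_DD − V_GS)/R = (12.2 − 0.802) / 54.7 = 0.208 mA.

I_D = 0.208 mA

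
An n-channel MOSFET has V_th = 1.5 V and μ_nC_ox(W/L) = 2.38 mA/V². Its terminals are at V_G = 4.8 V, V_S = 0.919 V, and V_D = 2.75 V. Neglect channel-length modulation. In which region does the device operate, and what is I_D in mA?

Triode; I_D = 6.39 mA

V_GS = V_G − V_S = 4.8 − 0.919 = 3.88 V; V_DS = V_D − V_S = 2.75 − 0.919 = 1.83 V.
V_ov = V_GS − V_th = 3.88 − 1.5 = 2.38 V.
Since V_DS = 1.83 V < V_ov = 2.38 V, the device is in the triode region.
I_D = k_n [V_ov · V_DS − ½ V_DS²] = 2.38 × [2.38 × 1.83 − 0.5 × 1.83²] = 6.39 mA.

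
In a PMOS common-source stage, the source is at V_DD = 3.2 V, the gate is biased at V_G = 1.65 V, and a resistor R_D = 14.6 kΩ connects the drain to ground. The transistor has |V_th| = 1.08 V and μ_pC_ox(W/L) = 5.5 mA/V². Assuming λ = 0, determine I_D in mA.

I_D = 0.213 mA

V_SG = V_DD − V_G = 3.2 − 1.65 = 1.55 V, so V_ov = 1.55 − 1.08 = 0.47 V.
Assume saturation: I_D = ½ k_p V_ov² = 0.5 × 5.5 × 0.47² = 0.607 mA, giving V_SD = V_DD − I_D R_D = 3.2 − 0.607 × 14.6 = -5.67 V.
But -5.67 V < V_ov = 0.47 V, so the device is actually in triode.
In triode I_D = k_p[V_ov V_SD − ½ V_SD²] and I_D = (V_DD − V_SD)/R_D. Equating: 40.1 V_SD² − 38.74 V_SD + 3.2 = 0, giving V_SD = 0.0912 V (the root below V_ov).
I_D = (3.2 − 0.0912) / 14.6 = 0.213 mA.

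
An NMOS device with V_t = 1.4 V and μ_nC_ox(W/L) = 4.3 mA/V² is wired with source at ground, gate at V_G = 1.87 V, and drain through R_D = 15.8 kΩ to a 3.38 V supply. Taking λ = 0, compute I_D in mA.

I_D = 0.207 mA

V_GS = V_G = 1.87 V, so V_ov = 1.87 − 1.4 = 0.47 V.
Assume saturation: I_D = ½ k_n V_ov² = 0.5 × 4.3 × 0.47² = 0.475 mA, giving V_DS = V_DD − I_D R_D = 3.38 − 0.475 × 15.8 = -4.12 V.
But -4.12 V < V_ov = 0.47 V, so the device is actually in triode.
In triode I_D = k_n[V_ov V_DS − ½ V_DS²] and I_D = (V_DD − V_DS)/R_D. Equating: 34 V_DS² − 32.93 V_DS + 3.38 = 0, giving V_DS = 0.117 V (the root below V_ov).
I_D = (3.38 − 0.117) / 15.8 = 0.207 mA.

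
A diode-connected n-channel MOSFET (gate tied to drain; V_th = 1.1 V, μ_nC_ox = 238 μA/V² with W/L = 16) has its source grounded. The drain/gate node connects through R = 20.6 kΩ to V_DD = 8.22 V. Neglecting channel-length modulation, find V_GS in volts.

V_GS = 1.51 V

With gate tied to drain, V_GS = V_DS ≥ V_GS − V_th, so the device is in saturation.
k_n = μ_nC_ox · (W/L) = 3.808 mA/V².
KCL at the drain: ½ k_n (V_GS − V_th)² = (V_DD − V_GS)/R.
Let x = V_GS − 1.1. Then 39.2 x² + x − 7.12 = 0, giving x = 0.414 V (positive root), so V_GS = 1.51 V.
I_D = (V_DD − V_GS)/R = (8.22 − 1.51) / 20.6 = 0.326 mA.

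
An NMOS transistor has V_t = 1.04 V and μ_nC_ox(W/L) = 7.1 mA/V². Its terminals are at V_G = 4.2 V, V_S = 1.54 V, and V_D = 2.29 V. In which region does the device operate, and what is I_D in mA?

Triode; I_D = 6.63 mA

V_GS = V_G − V_S = 4.2 − 1.54 = 2.66 V; V_DS = V_D − V_S = 2.29 − 1.54 = 0.75 V.
V_ov = V_GS − V_t = 2.66 − 1.04 = 1.62 V.
Since V_DS = 0.75 V < V_ov = 1.62 V, the device is in the triode region.
I_D = k_n [V_ov · V_DS − ½ V_DS²] = 7.1 × [1.62 × 0.75 − 0.5 × 0.75²] = 6.63 mA.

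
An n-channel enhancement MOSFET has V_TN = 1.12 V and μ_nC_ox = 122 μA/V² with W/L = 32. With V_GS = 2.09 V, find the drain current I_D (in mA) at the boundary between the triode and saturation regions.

I_D = 1.84 mA

At the boundary V_DS = V_ov = V_GS − V_TN = 2.09 − 1.12 = 0.97 V.
k_n = μ_nC_ox · (W/L) = 3.904 mA/V².
I_D = ½ k_n V_ov² = 0.5 × 3.904 × 0.97² = 1.84 mA.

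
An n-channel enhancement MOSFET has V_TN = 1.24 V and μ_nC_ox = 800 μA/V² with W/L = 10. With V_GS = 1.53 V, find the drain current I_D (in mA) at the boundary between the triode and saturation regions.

I_D = 0.336 mA

At the boundary V_DS = V_ov = V_GS − V_TN = 1.53 − 1.24 = 0.29 V.
k_n = μ_nC_ox · (W/L) = 8 mA/V².
I_D = ½ k_n V_ov² = 0.5 × 8 × 0.29² = 0.336 mA.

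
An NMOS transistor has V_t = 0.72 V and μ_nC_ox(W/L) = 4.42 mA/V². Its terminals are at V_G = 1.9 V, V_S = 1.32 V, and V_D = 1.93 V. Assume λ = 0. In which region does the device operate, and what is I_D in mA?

V_GS = V_G − V_S = 1.9 − 1.32 = 0.58 V; V_DS = V_D − V_S = 1.93 − 1.32 = 0.61 V.
V_GS = 0.58 V < V_t = 0.72 V, so the transistor is in cutoff.

Cutoff; I_D = 0 mA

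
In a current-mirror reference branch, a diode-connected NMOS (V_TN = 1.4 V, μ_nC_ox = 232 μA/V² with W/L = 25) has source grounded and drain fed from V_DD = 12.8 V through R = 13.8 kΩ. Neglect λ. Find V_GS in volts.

With gate tied to drain, V_GS = V_DS ≥ V_GS − V_TN, so the device is in saturation.
k_n = μ_nC_ox · (W/L) = 5.8 mA/V².
KCL at the drain: ½ k_n (V_GS − V_TN)² = (V_DD − V_GS)/R.
Let x = V_GS − 1.4. Then 40 x² + x − 11.4 = 0, giving x = 0.521 V (positive root), so V_GS = 1.92 V.
I_D = (V_DD − V_GS)/R = (12.8 − 1.92) / 13.8 = 0.788 mA.

V_GS = 1.92 V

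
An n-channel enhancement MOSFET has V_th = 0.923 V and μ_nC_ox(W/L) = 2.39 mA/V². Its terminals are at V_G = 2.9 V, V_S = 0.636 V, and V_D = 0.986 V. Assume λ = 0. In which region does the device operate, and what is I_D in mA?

V_GS = V_G − V_S = 2.9 − 0.636 = 2.26 V; V_DS = V_D − V_S = 0.986 − 0.636 = 0.35 V.
V_ov = V_GS − V_th = 2.26 − 0.923 = 1.34 V.
Since V_DS = 0.35 V < V_ov = 1.34 V, the device is in the triode region.
I_D = k_n [V_ov · V_DS − ½ V_DS²] = 2.39 × [1.34 × 0.35 − 0.5 × 0.35²] = 0.975 mA.

Triode; I_D = 0.975 mA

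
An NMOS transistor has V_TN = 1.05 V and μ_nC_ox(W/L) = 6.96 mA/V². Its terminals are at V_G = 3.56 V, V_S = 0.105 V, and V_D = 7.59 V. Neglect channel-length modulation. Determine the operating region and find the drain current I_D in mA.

Saturation; I_D = 20.1 mA

V_GS = V_G − V_S = 3.56 − 0.105 = 3.46 V; V_DS = V_D − V_S = 7.59 − 0.105 = 7.48 V.
V_ov = V_GS − V_TN = 3.46 − 1.05 = 2.41 V.
Since V_DS = 7.48 V ≥ V_ov = 2.41 V, the device is in saturation.
I_D = ½ k_n V_ov² = 0.5 × 6.96 × 2.41² = 20.1 mA.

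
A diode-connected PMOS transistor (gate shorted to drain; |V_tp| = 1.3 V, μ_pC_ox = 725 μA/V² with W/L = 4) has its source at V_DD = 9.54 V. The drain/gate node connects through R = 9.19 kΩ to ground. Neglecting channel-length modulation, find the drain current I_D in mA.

I_D = 0.815 mA

With gate tied to drain, V_SG = V_SD ≥ V_SG − |V_tp|, so the device is in saturation.
k_p = μ_pC_ox · (W/L) = 2.9 mA/V².
KCL at the drain: ½ k_p (V_SG − |V_tp|)² = (V_DD − V_SG)/R.
Let x = V_SG − 1.3. Then 13.3 x² + x − 8.24 = 0, giving x = 0.75 V (positive root), so V_SG = 2.05 V.
I_D = (V_DD − V_SG)/R = (9.54 − 2.05) / 9.19 = 0.815 mA.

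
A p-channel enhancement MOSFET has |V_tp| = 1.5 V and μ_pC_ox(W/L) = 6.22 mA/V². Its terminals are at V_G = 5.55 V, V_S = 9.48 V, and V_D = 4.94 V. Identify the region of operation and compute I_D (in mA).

V_SG = V_S − V_G = 9.48 − 5.55 = 3.93 V; V_SD = V_S − V_D = 9.48 − 4.94 = 4.54 V.
V_ov = V_SG − |V_tp| = 3.93 − 1.5 = 2.43 V.
Since V_SD = 4.54 V ≥ V_ov = 2.43 V, the device is in saturation.
I_D = ½ k_p V_ov² = 0.5 × 6.22 × 2.43² = 18.4 mA.

Saturation; I_D = 18.4 mA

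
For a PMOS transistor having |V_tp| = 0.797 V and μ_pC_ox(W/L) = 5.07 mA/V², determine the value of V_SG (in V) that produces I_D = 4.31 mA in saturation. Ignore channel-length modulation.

V_SG = 2.10 V

In saturation I_D = ½ k_p (V_SG − |V_tp|)², so V_SG − |V_tp| = √(2 I_D / k_p) = √(2 × 4.31 / 5.07) = 1.3 V.
V_SG = 0.797 + 1.3 = 2.1 V.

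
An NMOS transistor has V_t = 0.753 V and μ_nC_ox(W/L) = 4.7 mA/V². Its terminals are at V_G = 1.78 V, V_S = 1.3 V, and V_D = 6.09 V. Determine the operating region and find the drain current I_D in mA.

V_GS = V_G − V_S = 1.78 − 1.3 = 0.48 V; V_DS = V_D − V_S = 6.09 − 1.3 = 4.79 V.
V_GS = 0.48 V < V_t = 0.753 V, so the transistor is in cutoff.

Cutoff; I_D = 0 mA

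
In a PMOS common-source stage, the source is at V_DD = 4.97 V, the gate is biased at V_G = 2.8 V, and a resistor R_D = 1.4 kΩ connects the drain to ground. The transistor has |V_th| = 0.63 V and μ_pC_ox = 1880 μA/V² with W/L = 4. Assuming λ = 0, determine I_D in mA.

V_SG = V_DD − V_G = 4.97 − 2.8 = 2.17 V, so V_ov = 2.17 − 0.63 = 1.54 V.
k_p = μ_pC_ox · (W/L) = 7.52 mA/V².
Assume saturation: I_D = ½ k_p V_ov² = 0.5 × 7.52 × 1.54² = 8.92 mA, giving V_SD = V_DD − I_D R_D = 4.97 − 8.92 × 1.4 = -7.51 V.
But -7.51 V < V_ov = 1.54 V, so the device is actually in triode.
In triode I_D = k_p[V_ov V_SD − ½ V_SD²] and I_D = (V_DD − V_SD)/R_D. Equating: 5.26 V_SD² − 17.21 V_SD + 4.97 = 0, giving V_SD = 0.32 V (the root below V_ov).
I_D = (4.97 − 0.32) / 1.4 = 3.32 mA.

I_D = 3.32 mA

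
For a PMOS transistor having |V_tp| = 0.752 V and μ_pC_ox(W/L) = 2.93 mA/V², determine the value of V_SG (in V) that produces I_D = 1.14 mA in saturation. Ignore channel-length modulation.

V_SG = 1.63 V

In saturation I_D = ½ k_p (V_SG − |V_tp|)², so V_SG − |V_tp| = √(2 I_D / k_p) = √(2 × 1.14 / 2.93) = 0.882 V.
V_SG = 0.752 + 0.882 = 1.63 V.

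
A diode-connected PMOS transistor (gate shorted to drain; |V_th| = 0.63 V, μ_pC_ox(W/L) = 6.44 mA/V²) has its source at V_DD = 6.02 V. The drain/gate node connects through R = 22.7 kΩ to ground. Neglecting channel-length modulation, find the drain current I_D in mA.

With gate tied to drain, V_SG = V_SD ≥ V_SG − |V_th|, so the device is in saturation.
KCL at the drain: ½ k_p (V_SG − |V_th|)² = (V_DD − V_SG)/R.
Let x = V_SG − 0.63. Then 73.1 x² + x − 5.39 = 0, giving x = 0.265 V (positive root), so V_SG = 0.895 V.
I_D = (V_DD − V_SG)/R = (6.02 − 0.895) / 22.7 = 0.226 mA.

I_D = 0.226 mA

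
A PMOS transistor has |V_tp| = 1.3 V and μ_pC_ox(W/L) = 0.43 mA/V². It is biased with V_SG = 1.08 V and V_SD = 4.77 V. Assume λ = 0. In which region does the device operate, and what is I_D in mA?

Cutoff; I_D = 0 mA

V_SG = 1.08 V < |V_tp| = 1.3 V, so the transistor is in cutoff.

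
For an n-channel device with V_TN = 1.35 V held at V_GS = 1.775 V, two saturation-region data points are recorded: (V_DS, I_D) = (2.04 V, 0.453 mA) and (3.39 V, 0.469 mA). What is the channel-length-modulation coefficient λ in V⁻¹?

λ = 0.0276 V⁻¹

With V_GS fixed, I_D ∝ (1 + λ V_DS) in saturation, so I_D2/I_D1 = (1 + λ V_DS2)/(1 + λ V_DS1).
0.469/0.453 = 1.035 = (1 + 3.39 λ)/(1 + 2.04 λ).
Solving: λ (I_D1 V_DS2 − I_D2 V_DS1) = I_D2 − I_D1, so λ = (0.469 − 0.453) / (0.453 × 3.39 − 0.469 × 2.04) = 0.016 / 0.579 = 0.0276 V⁻¹.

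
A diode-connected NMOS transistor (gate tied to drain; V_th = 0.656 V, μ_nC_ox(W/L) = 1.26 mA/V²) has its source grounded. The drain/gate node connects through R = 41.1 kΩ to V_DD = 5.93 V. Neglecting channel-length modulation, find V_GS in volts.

With gate tied to drain, V_GS = V_DS ≥ V_GS − V_th, so the device is in saturation.
KCL at the drain: ½ k_n (V_GS − V_th)² = (V_DD − V_GS)/R.
Let x = V_GS − 0.656. Then 25.9 x² + x − 5.274 = 0, giving x = 0.432 V (positive root), so V_GS = 1.09 V.
I_D = (V_DD − V_GS)/R = (5.93 − 1.09) / 41.1 = 0.118 mA.

V_GS = 1.09 V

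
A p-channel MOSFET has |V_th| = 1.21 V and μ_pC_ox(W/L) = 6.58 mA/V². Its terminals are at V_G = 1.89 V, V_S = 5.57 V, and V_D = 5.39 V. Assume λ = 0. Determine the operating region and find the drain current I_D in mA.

V_SG = V_S − V_G = 5.57 − 1.89 = 3.68 V; V_SD = V_S − V_D = 5.57 − 5.39 = 0.18 V.
V_ov = V_SG − |V_th| = 3.68 − 1.21 = 2.47 V.
Since V_SD = 0.18 V < V_ov = 2.47 V, the device is in the triode region.
I_D = k_p [V_ov · V_SD − ½ V_SD²] = 6.58 × [2.47 × 0.18 − 0.5 × 0.18²] = 2.82 mA.

Triode; I_D = 2.82 mA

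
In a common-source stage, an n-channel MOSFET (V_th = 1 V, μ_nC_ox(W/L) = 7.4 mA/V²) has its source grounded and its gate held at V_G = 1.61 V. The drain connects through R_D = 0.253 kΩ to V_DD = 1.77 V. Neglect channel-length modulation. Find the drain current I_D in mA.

V_GS = V_G = 1.61 V, so V_ov = 1.61 − 1 = 0.61 V.
Assume saturation: I_D = ½ k_n V_ov² = 0.5 × 7.4 × 0.61² = 1.38 mA, giving V_DS = V_DD − I_D R_D = 1.77 − 1.38 × 0.253 = 1.42 V.
V_DS = 1.42 V ≥ V_ov = 0.61 V, confirming saturation.

I_D = 1.38 mA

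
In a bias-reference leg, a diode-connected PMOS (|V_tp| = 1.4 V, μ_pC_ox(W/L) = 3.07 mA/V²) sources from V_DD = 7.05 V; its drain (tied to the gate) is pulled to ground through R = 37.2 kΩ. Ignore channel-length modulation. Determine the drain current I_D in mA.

I_D = 0.144 mA

With gate tied to drain, V_SG = V_SD ≥ V_SG − |V_tp|, so the device is in saturation.
KCL at the drain: ½ k_p (V_SG − |V_tp|)² = (V_DD − V_SG)/R.
Let x = V_SG − 1.4. Then 57.1 x² + x − 5.65 = 0, giving x = 0.306 V (positive root), so V_SG = 1.71 V.
I_D = (V_DD − V_SG)/R = (7.05 − 1.71) / 37.2 = 0.144 mA.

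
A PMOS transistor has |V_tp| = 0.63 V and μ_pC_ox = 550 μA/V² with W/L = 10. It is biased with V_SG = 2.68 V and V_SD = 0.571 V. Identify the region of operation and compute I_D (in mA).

Triode; I_D = 5.54 mA

k_p = μ_pC_ox · (W/L) = 5.5 mA/V².
V_ov = V_SG − |V_tp| = 2.68 − 0.63 = 2.05 V.
Since V_SD = 0.571 V < V_ov = 2.05 V, the device is in the triode region.
I_D = k_p [V_ov · V_SD − ½ V_SD²] = 5.5 × [2.05 × 0.571 − 0.5 × 0.571²] = 5.54 mA.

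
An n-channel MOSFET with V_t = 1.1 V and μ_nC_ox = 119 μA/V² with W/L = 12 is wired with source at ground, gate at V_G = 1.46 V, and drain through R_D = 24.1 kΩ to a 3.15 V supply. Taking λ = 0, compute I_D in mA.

I_D = 0.0925 mA

V_GS = V_G = 1.46 V, so V_ov = 1.46 − 1.1 = 0.36 V.
k_n = μ_nC_ox · (W/L) = 1.428 mA/V².
Assume saturation: I_D = ½ k_n V_ov² = 0.5 × 1.428 × 0.36² = 0.0925 mA, giving V_DS = V_DD − I_D R_D = 3.15 − 0.0925 × 24.1 = 0.92 V.
V_DS = 0.92 V ≥ V_ov = 0.36 V, confirming saturation.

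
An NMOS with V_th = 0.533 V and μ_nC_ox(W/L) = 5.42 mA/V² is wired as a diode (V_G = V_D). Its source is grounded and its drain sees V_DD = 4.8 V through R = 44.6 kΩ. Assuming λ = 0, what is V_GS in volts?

With gate tied to drain, V_GS = V_DS ≥ V_GS − V_th, so the device is in saturation.
KCL at the drain: ½ k_n (V_GS − V_th)² = (V_DD − V_GS)/R.
Let x = V_GS − 0.533. Then 121 x² + x − 4.267 = 0, giving x = 0.184 V (positive root), so V_GS = 0.717 V.
I_D = (V_DD − V_GS)/R = (4.8 − 0.717) / 44.6 = 0.0916 mA.

V_GS = 0.717 V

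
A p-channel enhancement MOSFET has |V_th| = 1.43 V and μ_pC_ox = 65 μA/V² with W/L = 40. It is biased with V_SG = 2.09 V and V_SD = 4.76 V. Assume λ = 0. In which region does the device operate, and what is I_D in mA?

Saturation; I_D = 0.566 mA

k_p = μ_pC_ox · (W/L) = 2.6 mA/V².
V_ov = V_SG − |V_th| = 2.09 − 1.43 = 0.66 V.
Since V_SD = 4.76 V ≥ V_ov = 0.66 V, the device is in saturation.
I_D = ½ k_p V_ov² = 0.5 × 2.6 × 0.66² = 0.566 mA.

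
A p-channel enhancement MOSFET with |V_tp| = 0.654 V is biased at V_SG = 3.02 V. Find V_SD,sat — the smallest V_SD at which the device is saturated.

V_SD,sat = 2.37 V

The boundary between triode and saturation is V_SD = V_SG − |V_tp| = V_ov.
V_ov = 3.02 − 0.654 = 2.37 V.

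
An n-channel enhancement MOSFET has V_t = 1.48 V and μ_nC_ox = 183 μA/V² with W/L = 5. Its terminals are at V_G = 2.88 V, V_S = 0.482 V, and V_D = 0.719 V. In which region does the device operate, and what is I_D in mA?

V_GS = V_G − V_S = 2.88 − 0.482 = 2.4 V; V_DS = V_D − V_S = 0.719 − 0.482 = 0.237 V.
k_n = μ_nC_ox · (W/L) = 0.915 mA/V².
V_ov = V_GS − V_t = 2.4 − 1.48 = 0.918 V.
Since V_DS = 0.237 V < V_ov = 0.918 V, the device is in the triode region.
I_D = k_n [V_ov · V_DS − ½ V_DS²] = 0.915 × [0.918 × 0.237 − 0.5 × 0.237²] = 0.173 mA.

Triode; I_D = 0.173 mA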